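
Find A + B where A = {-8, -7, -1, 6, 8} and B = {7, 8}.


A + B = {a + b : a ∈ A, b ∈ B}.
Enumerate all |A|·|B| = 5·2 = 10 pairs (a, b) and collect distinct sums.
a = -8: -8+7=-1, -8+8=0
a = -7: -7+7=0, -7+8=1
a = -1: -1+7=6, -1+8=7
a = 6: 6+7=13, 6+8=14
a = 8: 8+7=15, 8+8=16
Collecting distinct sums: A + B = {-1, 0, 1, 6, 7, 13, 14, 15, 16}
|A + B| = 9

A + B = {-1, 0, 1, 6, 7, 13, 14, 15, 16}


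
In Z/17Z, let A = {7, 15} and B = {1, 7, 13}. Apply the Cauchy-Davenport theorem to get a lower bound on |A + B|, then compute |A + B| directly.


Cauchy-Davenport: |A + B| ≥ min(p, |A| + |B| - 1) for A, B nonempty in Z/pZ.
|A| = 2, |B| = 3, p = 17.
CD lower bound = min(17, 2 + 3 - 1) = min(17, 4) = 4.
Compute A + B mod 17 directly:
a = 7: 7+1=8, 7+7=14, 7+13=3
a = 15: 15+1=16, 15+7=5, 15+13=11
A + B = {3, 5, 8, 11, 14, 16}, so |A + B| = 6.
Verify: 6 ≥ 4? Yes ✓.

CD lower bound = 4, actual |A + B| = 6.


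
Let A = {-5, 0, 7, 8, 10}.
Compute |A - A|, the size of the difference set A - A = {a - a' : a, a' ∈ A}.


A - A = {a - a' : a, a' ∈ A}; |A| = 5.
Bounds: 2|A|-1 ≤ |A - A| ≤ |A|² - |A| + 1, i.e. 9 ≤ |A - A| ≤ 21.
Note: 0 ∈ A - A always (from a - a). The set is symmetric: if d ∈ A - A then -d ∈ A - A.
Enumerate nonzero differences d = a - a' with a > a' (then include -d):
Positive differences: {1, 2, 3, 5, 7, 8, 10, 12, 13, 15}
Full difference set: {0} ∪ (positive diffs) ∪ (negative diffs).
|A - A| = 1 + 2·10 = 21 (matches direct enumeration: 21).

|A - A| = 21


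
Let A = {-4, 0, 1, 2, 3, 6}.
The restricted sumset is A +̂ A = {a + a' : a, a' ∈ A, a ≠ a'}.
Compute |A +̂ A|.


Restricted sumset: A +̂ A = {a + a' : a ∈ A, a' ∈ A, a ≠ a'}.
Equivalently, take A + A and drop any sum 2a that is achievable ONLY as a + a for a ∈ A (i.e. sums representable only with equal summands).
Enumerate pairs (a, a') with a < a' (symmetric, so each unordered pair gives one sum; this covers all a ≠ a'):
  -4 + 0 = -4
  -4 + 1 = -3
  -4 + 2 = -2
  -4 + 3 = -1
  -4 + 6 = 2
  0 + 1 = 1
  0 + 2 = 2
  0 + 3 = 3
  0 + 6 = 6
  1 + 2 = 3
  1 + 3 = 4
  1 + 6 = 7
  2 + 3 = 5
  2 + 6 = 8
  3 + 6 = 9
Collected distinct sums: {-4, -3, -2, -1, 1, 2, 3, 4, 5, 6, 7, 8, 9}
|A +̂ A| = 13
(Reference bound: |A +̂ A| ≥ 2|A| - 3 for |A| ≥ 2, with |A| = 6 giving ≥ 9.)

|A +̂ A| = 13


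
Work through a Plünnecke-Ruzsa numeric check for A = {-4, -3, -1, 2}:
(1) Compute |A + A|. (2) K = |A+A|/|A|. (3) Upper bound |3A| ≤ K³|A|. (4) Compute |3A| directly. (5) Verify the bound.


|A| = 4.
Step 1: Compute A + A by enumerating all 16 pairs.
A + A = {-8, -7, -6, -5, -4, -2, -1, 1, 4}, so |A + A| = 9.
Step 2: Doubling constant K = |A + A|/|A| = 9/4 = 9/4 ≈ 2.2500.
Step 3: Plünnecke-Ruzsa gives |3A| ≤ K³·|A| = (2.2500)³ · 4 ≈ 45.5625.
Step 4: Compute 3A = A + A + A directly by enumerating all triples (a,b,c) ∈ A³; |3A| = 15.
Step 5: Check 15 ≤ 45.5625? Yes ✓.

K = 9/4, Plünnecke-Ruzsa bound K³|A| ≈ 45.5625, |3A| = 15, inequality holds.


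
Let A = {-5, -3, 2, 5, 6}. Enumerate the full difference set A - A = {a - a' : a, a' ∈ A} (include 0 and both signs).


A - A = {a - a' : a, a' ∈ A}.
Compute a - a' for each ordered pair (a, a'):
a = -5: -5--5=0, -5--3=-2, -5-2=-7, -5-5=-10, -5-6=-11
a = -3: -3--5=2, -3--3=0, -3-2=-5, -3-5=-8, -3-6=-9
a = 2: 2--5=7, 2--3=5, 2-2=0, 2-5=-3, 2-6=-4
a = 5: 5--5=10, 5--3=8, 5-2=3, 5-5=0, 5-6=-1
a = 6: 6--5=11, 6--3=9, 6-2=4, 6-5=1, 6-6=0
Collecting distinct values (and noting 0 appears from a-a):
A - A = {-11, -10, -9, -8, -7, -5, -4, -3, -2, -1, 0, 1, 2, 3, 4, 5, 7, 8, 9, 10, 11}
|A - A| = 21

A - A = {-11, -10, -9, -8, -7, -5, -4, -3, -2, -1, 0, 1, 2, 3, 4, 5, 7, 8, 9, 10, 11}


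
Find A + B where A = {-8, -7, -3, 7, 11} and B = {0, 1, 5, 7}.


A + B = {a + b : a ∈ A, b ∈ B}.
Enumerate all |A|·|B| = 5·4 = 20 pairs (a, b) and collect distinct sums.
a = -8: -8+0=-8, -8+1=-7, -8+5=-3, -8+7=-1
a = -7: -7+0=-7, -7+1=-6, -7+5=-2, -7+7=0
a = -3: -3+0=-3, -3+1=-2, -3+5=2, -3+7=4
a = 7: 7+0=7, 7+1=8, 7+5=12, 7+7=14
a = 11: 11+0=11, 11+1=12, 11+5=16, 11+7=18
Collecting distinct sums: A + B = {-8, -7, -6, -3, -2, -1, 0, 2, 4, 7, 8, 11, 12, 14, 16, 18}
|A + B| = 16

A + B = {-8, -7, -6, -3, -2, -1, 0, 2, 4, 7, 8, 11, 12, 14, 16, 18}


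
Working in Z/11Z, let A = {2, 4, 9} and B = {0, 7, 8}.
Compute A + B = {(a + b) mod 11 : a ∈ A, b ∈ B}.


Work in Z/11Z: reduce every sum a + b modulo 11.
Enumerate all 9 pairs:
a = 2: 2+0=2, 2+7=9, 2+8=10
a = 4: 4+0=4, 4+7=0, 4+8=1
a = 9: 9+0=9, 9+7=5, 9+8=6
Distinct residues collected: {0, 1, 2, 4, 5, 6, 9, 10}
|A + B| = 8 (out of 11 total residues).

A + B = {0, 1, 2, 4, 5, 6, 9, 10}


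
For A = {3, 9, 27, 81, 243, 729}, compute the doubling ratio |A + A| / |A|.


|A| = 6.
Compute A + A by enumerating all 36 pairs.
A + A = {6, 12, 18, 30, 36, 54, 84, 90, 108, 162, 246, 252, 270, 324, 486, 732, 738, 756, 810, 972, 1458}, so |A + A| = 21.
K = |A + A| / |A| = 21/6 = 7/2 ≈ 3.5000.
Reference: AP of size 6 gives K = 11/6 ≈ 1.8333; a fully generic set of size 6 gives K ≈ 3.5000.

|A| = 6, |A + A| = 21, K = 21/6 = 7/2.


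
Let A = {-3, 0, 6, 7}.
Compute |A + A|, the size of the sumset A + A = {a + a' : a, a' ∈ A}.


A + A = {a + a' : a, a' ∈ A}; |A| = 4.
General bounds: 2|A| - 1 ≤ |A + A| ≤ |A|(|A|+1)/2, i.e. 7 ≤ |A + A| ≤ 10.
Lower bound 2|A|-1 is attained iff A is an arithmetic progression.
Enumerate sums a + a' for a ≤ a' (symmetric, so this suffices):
a = -3: -3+-3=-6, -3+0=-3, -3+6=3, -3+7=4
a = 0: 0+0=0, 0+6=6, 0+7=7
a = 6: 6+6=12, 6+7=13
a = 7: 7+7=14
Distinct sums: {-6, -3, 0, 3, 4, 6, 7, 12, 13, 14}
|A + A| = 10

|A + A| = 10


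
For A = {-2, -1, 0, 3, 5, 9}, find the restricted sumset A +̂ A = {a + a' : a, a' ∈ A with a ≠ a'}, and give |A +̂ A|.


Restricted sumset: A +̂ A = {a + a' : a ∈ A, a' ∈ A, a ≠ a'}.
Equivalently, take A + A and drop any sum 2a that is achievable ONLY as a + a for a ∈ A (i.e. sums representable only with equal summands).
Enumerate pairs (a, a') with a < a' (symmetric, so each unordered pair gives one sum; this covers all a ≠ a'):
  -2 + -1 = -3
  -2 + 0 = -2
  -2 + 3 = 1
  -2 + 5 = 3
  -2 + 9 = 7
  -1 + 0 = -1
  -1 + 3 = 2
  -1 + 5 = 4
  -1 + 9 = 8
  0 + 3 = 3
  0 + 5 = 5
  0 + 9 = 9
  3 + 5 = 8
  3 + 9 = 12
  5 + 9 = 14
Collected distinct sums: {-3, -2, -1, 1, 2, 3, 4, 5, 7, 8, 9, 12, 14}
|A +̂ A| = 13
(Reference bound: |A +̂ A| ≥ 2|A| - 3 for |A| ≥ 2, with |A| = 6 giving ≥ 9.)

|A +̂ A| = 13


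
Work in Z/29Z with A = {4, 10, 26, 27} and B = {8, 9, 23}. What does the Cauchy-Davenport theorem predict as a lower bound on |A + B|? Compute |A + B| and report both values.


Cauchy-Davenport: |A + B| ≥ min(p, |A| + |B| - 1) for A, B nonempty in Z/pZ.
|A| = 4, |B| = 3, p = 29.
CD lower bound = min(29, 4 + 3 - 1) = min(29, 6) = 6.
Compute A + B mod 29 directly:
a = 4: 4+8=12, 4+9=13, 4+23=27
a = 10: 10+8=18, 10+9=19, 10+23=4
a = 26: 26+8=5, 26+9=6, 26+23=20
a = 27: 27+8=6, 27+9=7, 27+23=21
A + B = {4, 5, 6, 7, 12, 13, 18, 19, 20, 21, 27}, so |A + B| = 11.
Verify: 11 ≥ 6? Yes ✓.

CD lower bound = 6, actual |A + B| = 11.


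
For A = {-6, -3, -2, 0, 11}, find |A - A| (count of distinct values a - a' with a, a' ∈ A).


A - A = {a - a' : a, a' ∈ A}; |A| = 5.
Bounds: 2|A|-1 ≤ |A - A| ≤ |A|² - |A| + 1, i.e. 9 ≤ |A - A| ≤ 21.
Note: 0 ∈ A - A always (from a - a). The set is symmetric: if d ∈ A - A then -d ∈ A - A.
Enumerate nonzero differences d = a - a' with a > a' (then include -d):
Positive differences: {1, 2, 3, 4, 6, 11, 13, 14, 17}
Full difference set: {0} ∪ (positive diffs) ∪ (negative diffs).
|A - A| = 1 + 2·9 = 19 (matches direct enumeration: 19).

|A - A| = 19


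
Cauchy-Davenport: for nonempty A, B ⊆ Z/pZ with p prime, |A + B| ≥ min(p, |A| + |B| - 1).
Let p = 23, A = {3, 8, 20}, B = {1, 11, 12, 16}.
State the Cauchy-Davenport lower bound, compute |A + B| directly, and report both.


Cauchy-Davenport: |A + B| ≥ min(p, |A| + |B| - 1) for A, B nonempty in Z/pZ.
|A| = 3, |B| = 4, p = 23.
CD lower bound = min(23, 3 + 4 - 1) = min(23, 6) = 6.
Compute A + B mod 23 directly:
a = 3: 3+1=4, 3+11=14, 3+12=15, 3+16=19
a = 8: 8+1=9, 8+11=19, 8+12=20, 8+16=1
a = 20: 20+1=21, 20+11=8, 20+12=9, 20+16=13
A + B = {1, 4, 8, 9, 13, 14, 15, 19, 20, 21}, so |A + B| = 10.
Verify: 10 ≥ 6? Yes ✓.

CD lower bound = 6, actual |A + B| = 10.


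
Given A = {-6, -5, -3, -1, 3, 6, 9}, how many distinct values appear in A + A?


A + A = {a + a' : a, a' ∈ A}; |A| = 7.
General bounds: 2|A| - 1 ≤ |A + A| ≤ |A|(|A|+1)/2, i.e. 13 ≤ |A + A| ≤ 28.
Lower bound 2|A|-1 is attained iff A is an arithmetic progression.
Enumerate sums a + a' for a ≤ a' (symmetric, so this suffices):
a = -6: -6+-6=-12, -6+-5=-11, -6+-3=-9, -6+-1=-7, -6+3=-3, -6+6=0, -6+9=3
a = -5: -5+-5=-10, -5+-3=-8, -5+-1=-6, -5+3=-2, -5+6=1, -5+9=4
a = -3: -3+-3=-6, -3+-1=-4, -3+3=0, -3+6=3, -3+9=6
a = -1: -1+-1=-2, -1+3=2, -1+6=5, -1+9=8
a = 3: 3+3=6, 3+6=9, 3+9=12
a = 6: 6+6=12, 6+9=15
a = 9: 9+9=18
Distinct sums: {-12, -11, -10, -9, -8, -7, -6, -4, -3, -2, 0, 1, 2, 3, 4, 5, 6, 8, 9, 12, 15, 18}
|A + A| = 22

|A + A| = 22


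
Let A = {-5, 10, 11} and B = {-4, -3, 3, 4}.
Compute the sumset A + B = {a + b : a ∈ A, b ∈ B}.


A + B = {a + b : a ∈ A, b ∈ B}.
Enumerate all |A|·|B| = 3·4 = 12 pairs (a, b) and collect distinct sums.
a = -5: -5+-4=-9, -5+-3=-8, -5+3=-2, -5+4=-1
a = 10: 10+-4=6, 10+-3=7, 10+3=13, 10+4=14
a = 11: 11+-4=7, 11+-3=8, 11+3=14, 11+4=15
Collecting distinct sums: A + B = {-9, -8, -2, -1, 6, 7, 8, 13, 14, 15}
|A + B| = 10

A + B = {-9, -8, -2, -1, 6, 7, 8, 13, 14, 15}


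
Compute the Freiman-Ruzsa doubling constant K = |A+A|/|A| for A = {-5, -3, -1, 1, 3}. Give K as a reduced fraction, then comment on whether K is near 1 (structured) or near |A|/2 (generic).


|A| = 5.
Compute A + A by enumerating all 25 pairs.
A + A = {-10, -8, -6, -4, -2, 0, 2, 4, 6}, so |A + A| = 9.
K = |A + A| / |A| = 9/5 (already in lowest terms) ≈ 1.8000.
Reference: AP of size 5 gives K = 9/5 ≈ 1.8000; a fully generic set of size 5 gives K ≈ 3.0000.

|A| = 5, |A + A| = 9, K = 9/5.


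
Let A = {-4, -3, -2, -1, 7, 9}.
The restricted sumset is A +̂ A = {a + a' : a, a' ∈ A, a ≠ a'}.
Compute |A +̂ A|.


Restricted sumset: A +̂ A = {a + a' : a ∈ A, a' ∈ A, a ≠ a'}.
Equivalently, take A + A and drop any sum 2a that is achievable ONLY as a + a for a ∈ A (i.e. sums representable only with equal summands).
Enumerate pairs (a, a') with a < a' (symmetric, so each unordered pair gives one sum; this covers all a ≠ a'):
  -4 + -3 = -7
  -4 + -2 = -6
  -4 + -1 = -5
  -4 + 7 = 3
  -4 + 9 = 5
  -3 + -2 = -5
  -3 + -1 = -4
  -3 + 7 = 4
  -3 + 9 = 6
  -2 + -1 = -3
  -2 + 7 = 5
  -2 + 9 = 7
  -1 + 7 = 6
  -1 + 9 = 8
  7 + 9 = 16
Collected distinct sums: {-7, -6, -5, -4, -3, 3, 4, 5, 6, 7, 8, 16}
|A +̂ A| = 12
(Reference bound: |A +̂ A| ≥ 2|A| - 3 for |A| ≥ 2, with |A| = 6 giving ≥ 9.)

|A +̂ A| = 12


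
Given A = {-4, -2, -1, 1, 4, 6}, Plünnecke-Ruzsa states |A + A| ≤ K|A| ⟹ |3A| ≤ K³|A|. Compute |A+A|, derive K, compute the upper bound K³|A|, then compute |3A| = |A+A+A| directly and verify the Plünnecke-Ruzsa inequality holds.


|A| = 6.
Step 1: Compute A + A by enumerating all 36 pairs.
A + A = {-8, -6, -5, -4, -3, -2, -1, 0, 2, 3, 4, 5, 7, 8, 10, 12}, so |A + A| = 16.
Step 2: Doubling constant K = |A + A|/|A| = 16/6 = 16/6 ≈ 2.6667.
Step 3: Plünnecke-Ruzsa gives |3A| ≤ K³·|A| = (2.6667)³ · 6 ≈ 113.7778.
Step 4: Compute 3A = A + A + A directly by enumerating all triples (a,b,c) ∈ A³; |3A| = 28.
Step 5: Check 28 ≤ 113.7778? Yes ✓.

K = 16/6, Plünnecke-Ruzsa bound K³|A| ≈ 113.7778, |3A| = 28, inequality holds.


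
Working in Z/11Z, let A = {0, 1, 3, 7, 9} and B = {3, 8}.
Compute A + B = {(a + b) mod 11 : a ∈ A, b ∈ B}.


Work in Z/11Z: reduce every sum a + b modulo 11.
Enumerate all 10 pairs:
a = 0: 0+3=3, 0+8=8
a = 1: 1+3=4, 1+8=9
a = 3: 3+3=6, 3+8=0
a = 7: 7+3=10, 7+8=4
a = 9: 9+3=1, 9+8=6
Distinct residues collected: {0, 1, 3, 4, 6, 8, 9, 10}
|A + B| = 8 (out of 11 total residues).

A + B = {0, 1, 3, 4, 6, 8, 9, 10}


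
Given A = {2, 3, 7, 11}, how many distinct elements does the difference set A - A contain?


A - A = {a - a' : a, a' ∈ A}; |A| = 4.
Bounds: 2|A|-1 ≤ |A - A| ≤ |A|² - |A| + 1, i.e. 7 ≤ |A - A| ≤ 13.
Note: 0 ∈ A - A always (from a - a). The set is symmetric: if d ∈ A - A then -d ∈ A - A.
Enumerate nonzero differences d = a - a' with a > a' (then include -d):
Positive differences: {1, 4, 5, 8, 9}
Full difference set: {0} ∪ (positive diffs) ∪ (negative diffs).
|A - A| = 1 + 2·5 = 11 (matches direct enumeration: 11).

|A - A| = 11


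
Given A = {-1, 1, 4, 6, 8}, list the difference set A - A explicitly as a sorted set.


A - A = {a - a' : a, a' ∈ A}.
Compute a - a' for each ordered pair (a, a'):
a = -1: -1--1=0, -1-1=-2, -1-4=-5, -1-6=-7, -1-8=-9
a = 1: 1--1=2, 1-1=0, 1-4=-3, 1-6=-5, 1-8=-7
a = 4: 4--1=5, 4-1=3, 4-4=0, 4-6=-2, 4-8=-4
a = 6: 6--1=7, 6-1=5, 6-4=2, 6-6=0, 6-8=-2
a = 8: 8--1=9, 8-1=7, 8-4=4, 8-6=2, 8-8=0
Collecting distinct values (and noting 0 appears from a-a):
A - A = {-9, -7, -5, -4, -3, -2, 0, 2, 3, 4, 5, 7, 9}
|A - A| = 13

A - A = {-9, -7, -5, -4, -3, -2, 0, 2, 3, 4, 5, 7, 9}


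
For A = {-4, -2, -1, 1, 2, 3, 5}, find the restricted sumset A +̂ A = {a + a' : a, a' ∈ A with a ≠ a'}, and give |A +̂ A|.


Restricted sumset: A +̂ A = {a + a' : a ∈ A, a' ∈ A, a ≠ a'}.
Equivalently, take A + A and drop any sum 2a that is achievable ONLY as a + a for a ∈ A (i.e. sums representable only with equal summands).
Enumerate pairs (a, a') with a < a' (symmetric, so each unordered pair gives one sum; this covers all a ≠ a'):
  -4 + -2 = -6
  -4 + -1 = -5
  -4 + 1 = -3
  -4 + 2 = -2
  -4 + 3 = -1
  -4 + 5 = 1
  -2 + -1 = -3
  -2 + 1 = -1
  -2 + 2 = 0
  -2 + 3 = 1
  -2 + 5 = 3
  -1 + 1 = 0
  -1 + 2 = 1
  -1 + 3 = 2
  -1 + 5 = 4
  1 + 2 = 3
  1 + 3 = 4
  1 + 5 = 6
  2 + 3 = 5
  2 + 5 = 7
  3 + 5 = 8
Collected distinct sums: {-6, -5, -3, -2, -1, 0, 1, 2, 3, 4, 5, 6, 7, 8}
|A +̂ A| = 14
(Reference bound: |A +̂ A| ≥ 2|A| - 3 for |A| ≥ 2, with |A| = 7 giving ≥ 11.)

|A +̂ A| = 14


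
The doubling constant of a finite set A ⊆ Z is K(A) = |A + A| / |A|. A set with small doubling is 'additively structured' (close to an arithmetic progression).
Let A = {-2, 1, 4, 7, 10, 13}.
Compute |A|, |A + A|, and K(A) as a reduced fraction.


|A| = 6.
Compute A + A by enumerating all 36 pairs.
A + A = {-4, -1, 2, 5, 8, 11, 14, 17, 20, 23, 26}, so |A + A| = 11.
K = |A + A| / |A| = 11/6 (already in lowest terms) ≈ 1.8333.
Reference: AP of size 6 gives K = 11/6 ≈ 1.8333; a fully generic set of size 6 gives K ≈ 3.5000.

|A| = 6, |A + A| = 11, K = 11/6.


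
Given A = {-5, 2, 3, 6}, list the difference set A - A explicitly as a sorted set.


A - A = {a - a' : a, a' ∈ A}.
Compute a - a' for each ordered pair (a, a'):
a = -5: -5--5=0, -5-2=-7, -5-3=-8, -5-6=-11
a = 2: 2--5=7, 2-2=0, 2-3=-1, 2-6=-4
a = 3: 3--5=8, 3-2=1, 3-3=0, 3-6=-3
a = 6: 6--5=11, 6-2=4, 6-3=3, 6-6=0
Collecting distinct values (and noting 0 appears from a-a):
A - A = {-11, -8, -7, -4, -3, -1, 0, 1, 3, 4, 7, 8, 11}
|A - A| = 13

A - A = {-11, -8, -7, -4, -3, -1, 0, 1, 3, 4, 7, 8, 11}


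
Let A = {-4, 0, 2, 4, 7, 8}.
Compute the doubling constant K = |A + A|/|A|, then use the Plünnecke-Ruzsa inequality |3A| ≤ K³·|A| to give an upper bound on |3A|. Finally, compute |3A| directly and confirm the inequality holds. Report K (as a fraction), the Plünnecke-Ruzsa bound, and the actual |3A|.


|A| = 6.
Step 1: Compute A + A by enumerating all 36 pairs.
A + A = {-8, -4, -2, 0, 2, 3, 4, 6, 7, 8, 9, 10, 11, 12, 14, 15, 16}, so |A + A| = 17.
Step 2: Doubling constant K = |A + A|/|A| = 17/6 = 17/6 ≈ 2.8333.
Step 3: Plünnecke-Ruzsa gives |3A| ≤ K³·|A| = (2.8333)³ · 6 ≈ 136.4722.
Step 4: Compute 3A = A + A + A directly by enumerating all triples (a,b,c) ∈ A³; |3A| = 30.
Step 5: Check 30 ≤ 136.4722? Yes ✓.

K = 17/6, Plünnecke-Ruzsa bound K³|A| ≈ 136.4722, |3A| = 30, inequality holds.


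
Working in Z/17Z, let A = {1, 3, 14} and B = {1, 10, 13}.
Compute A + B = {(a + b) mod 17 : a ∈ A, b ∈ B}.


Work in Z/17Z: reduce every sum a + b modulo 17.
Enumerate all 9 pairs:
a = 1: 1+1=2, 1+10=11, 1+13=14
a = 3: 3+1=4, 3+10=13, 3+13=16
a = 14: 14+1=15, 14+10=7, 14+13=10
Distinct residues collected: {2, 4, 7, 10, 11, 13, 14, 15, 16}
|A + B| = 9 (out of 17 total residues).

A + B = {2, 4, 7, 10, 11, 13, 14, 15, 16}


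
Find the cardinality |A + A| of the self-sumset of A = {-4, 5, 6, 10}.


A + A = {a + a' : a, a' ∈ A}; |A| = 4.
General bounds: 2|A| - 1 ≤ |A + A| ≤ |A|(|A|+1)/2, i.e. 7 ≤ |A + A| ≤ 10.
Lower bound 2|A|-1 is attained iff A is an arithmetic progression.
Enumerate sums a + a' for a ≤ a' (symmetric, so this suffices):
a = -4: -4+-4=-8, -4+5=1, -4+6=2, -4+10=6
a = 5: 5+5=10, 5+6=11, 5+10=15
a = 6: 6+6=12, 6+10=16
a = 10: 10+10=20
Distinct sums: {-8, 1, 2, 6, 10, 11, 12, 15, 16, 20}
|A + A| = 10

|A + A| = 10


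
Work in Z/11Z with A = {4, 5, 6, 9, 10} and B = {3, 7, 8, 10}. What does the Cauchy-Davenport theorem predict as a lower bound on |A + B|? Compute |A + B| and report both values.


Cauchy-Davenport: |A + B| ≥ min(p, |A| + |B| - 1) for A, B nonempty in Z/pZ.
|A| = 5, |B| = 4, p = 11.
CD lower bound = min(11, 5 + 4 - 1) = min(11, 8) = 8.
Compute A + B mod 11 directly:
a = 4: 4+3=7, 4+7=0, 4+8=1, 4+10=3
a = 5: 5+3=8, 5+7=1, 5+8=2, 5+10=4
a = 6: 6+3=9, 6+7=2, 6+8=3, 6+10=5
a = 9: 9+3=1, 9+7=5, 9+8=6, 9+10=8
a = 10: 10+3=2, 10+7=6, 10+8=7, 10+10=9
A + B = {0, 1, 2, 3, 4, 5, 6, 7, 8, 9}, so |A + B| = 10.
Verify: 10 ≥ 8? Yes ✓.

CD lower bound = 8, actual |A + B| = 10.


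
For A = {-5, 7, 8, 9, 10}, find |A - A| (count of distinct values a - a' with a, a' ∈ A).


A - A = {a - a' : a, a' ∈ A}; |A| = 5.
Bounds: 2|A|-1 ≤ |A - A| ≤ |A|² - |A| + 1, i.e. 9 ≤ |A - A| ≤ 21.
Note: 0 ∈ A - A always (from a - a). The set is symmetric: if d ∈ A - A then -d ∈ A - A.
Enumerate nonzero differences d = a - a' with a > a' (then include -d):
Positive differences: {1, 2, 3, 12, 13, 14, 15}
Full difference set: {0} ∪ (positive diffs) ∪ (negative diffs).
|A - A| = 1 + 2·7 = 15 (matches direct enumeration: 15).

|A - A| = 15


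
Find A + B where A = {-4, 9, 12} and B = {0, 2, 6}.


A + B = {a + b : a ∈ A, b ∈ B}.
Enumerate all |A|·|B| = 3·3 = 9 pairs (a, b) and collect distinct sums.
a = -4: -4+0=-4, -4+2=-2, -4+6=2
a = 9: 9+0=9, 9+2=11, 9+6=15
a = 12: 12+0=12, 12+2=14, 12+6=18
Collecting distinct sums: A + B = {-4, -2, 2, 9, 11, 12, 14, 15, 18}
|A + B| = 9

A + B = {-4, -2, 2, 9, 11, 12, 14, 15, 18}


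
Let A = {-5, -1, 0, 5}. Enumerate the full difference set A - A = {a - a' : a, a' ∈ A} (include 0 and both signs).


A - A = {a - a' : a, a' ∈ A}.
Compute a - a' for each ordered pair (a, a'):
a = -5: -5--5=0, -5--1=-4, -5-0=-5, -5-5=-10
a = -1: -1--5=4, -1--1=0, -1-0=-1, -1-5=-6
a = 0: 0--5=5, 0--1=1, 0-0=0, 0-5=-5
a = 5: 5--5=10, 5--1=6, 5-0=5, 5-5=0
Collecting distinct values (and noting 0 appears from a-a):
A - A = {-10, -6, -5, -4, -1, 0, 1, 4, 5, 6, 10}
|A - A| = 11

A - A = {-10, -6, -5, -4, -1, 0, 1, 4, 5, 6, 10}


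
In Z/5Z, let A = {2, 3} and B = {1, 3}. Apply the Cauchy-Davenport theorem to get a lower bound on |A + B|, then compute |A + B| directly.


Cauchy-Davenport: |A + B| ≥ min(p, |A| + |B| - 1) for A, B nonempty in Z/pZ.
|A| = 2, |B| = 2, p = 5.
CD lower bound = min(5, 2 + 2 - 1) = min(5, 3) = 3.
Compute A + B mod 5 directly:
a = 2: 2+1=3, 2+3=0
a = 3: 3+1=4, 3+3=1
A + B = {0, 1, 3, 4}, so |A + B| = 4.
Verify: 4 ≥ 3? Yes ✓.

CD lower bound = 3, actual |A + B| = 4.


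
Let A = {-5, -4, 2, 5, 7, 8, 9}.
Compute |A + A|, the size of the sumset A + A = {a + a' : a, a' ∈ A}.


A + A = {a + a' : a, a' ∈ A}; |A| = 7.
General bounds: 2|A| - 1 ≤ |A + A| ≤ |A|(|A|+1)/2, i.e. 13 ≤ |A + A| ≤ 28.
Lower bound 2|A|-1 is attained iff A is an arithmetic progression.
Enumerate sums a + a' for a ≤ a' (symmetric, so this suffices):
a = -5: -5+-5=-10, -5+-4=-9, -5+2=-3, -5+5=0, -5+7=2, -5+8=3, -5+9=4
a = -4: -4+-4=-8, -4+2=-2, -4+5=1, -4+7=3, -4+8=4, -4+9=5
a = 2: 2+2=4, 2+5=7, 2+7=9, 2+8=10, 2+9=11
a = 5: 5+5=10, 5+7=12, 5+8=13, 5+9=14
a = 7: 7+7=14, 7+8=15, 7+9=16
a = 8: 8+8=16, 8+9=17
a = 9: 9+9=18
Distinct sums: {-10, -9, -8, -3, -2, 0, 1, 2, 3, 4, 5, 7, 9, 10, 11, 12, 13, 14, 15, 16, 17, 18}
|A + A| = 22

|A + A| = 22


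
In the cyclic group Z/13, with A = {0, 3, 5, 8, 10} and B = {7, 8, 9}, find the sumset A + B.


Work in Z/13Z: reduce every sum a + b modulo 13.
Enumerate all 15 pairs:
a = 0: 0+7=7, 0+8=8, 0+9=9
a = 3: 3+7=10, 3+8=11, 3+9=12
a = 5: 5+7=12, 5+8=0, 5+9=1
a = 8: 8+7=2, 8+8=3, 8+9=4
a = 10: 10+7=4, 10+8=5, 10+9=6
Distinct residues collected: {0, 1, 2, 3, 4, 5, 6, 7, 8, 9, 10, 11, 12}
|A + B| = 13 (out of 13 total residues).

A + B = {0, 1, 2, 3, 4, 5, 6, 7, 8, 9, 10, 11, 12}


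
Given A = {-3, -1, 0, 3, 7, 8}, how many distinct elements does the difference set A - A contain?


A - A = {a - a' : a, a' ∈ A}; |A| = 6.
Bounds: 2|A|-1 ≤ |A - A| ≤ |A|² - |A| + 1, i.e. 11 ≤ |A - A| ≤ 31.
Note: 0 ∈ A - A always (from a - a). The set is symmetric: if d ∈ A - A then -d ∈ A - A.
Enumerate nonzero differences d = a - a' with a > a' (then include -d):
Positive differences: {1, 2, 3, 4, 5, 6, 7, 8, 9, 10, 11}
Full difference set: {0} ∪ (positive diffs) ∪ (negative diffs).
|A - A| = 1 + 2·11 = 23 (matches direct enumeration: 23).

|A - A| = 23


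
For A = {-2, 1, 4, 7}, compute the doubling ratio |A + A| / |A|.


|A| = 4.
Compute A + A by enumerating all 16 pairs.
A + A = {-4, -1, 2, 5, 8, 11, 14}, so |A + A| = 7.
K = |A + A| / |A| = 7/4 (already in lowest terms) ≈ 1.7500.
Reference: AP of size 4 gives K = 7/4 ≈ 1.7500; a fully generic set of size 4 gives K ≈ 2.5000.

|A| = 4, |A + A| = 7, K = 7/4.


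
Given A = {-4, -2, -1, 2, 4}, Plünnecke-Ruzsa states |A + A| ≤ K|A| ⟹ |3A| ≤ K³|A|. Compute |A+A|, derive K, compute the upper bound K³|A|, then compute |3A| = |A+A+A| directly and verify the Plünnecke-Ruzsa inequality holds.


|A| = 5.
Step 1: Compute A + A by enumerating all 25 pairs.
A + A = {-8, -6, -5, -4, -3, -2, 0, 1, 2, 3, 4, 6, 8}, so |A + A| = 13.
Step 2: Doubling constant K = |A + A|/|A| = 13/5 = 13/5 ≈ 2.6000.
Step 3: Plünnecke-Ruzsa gives |3A| ≤ K³·|A| = (2.6000)³ · 5 ≈ 87.8800.
Step 4: Compute 3A = A + A + A directly by enumerating all triples (a,b,c) ∈ A³; |3A| = 22.
Step 5: Check 22 ≤ 87.8800? Yes ✓.

K = 13/5, Plünnecke-Ruzsa bound K³|A| ≈ 87.8800, |3A| = 22, inequality holds.


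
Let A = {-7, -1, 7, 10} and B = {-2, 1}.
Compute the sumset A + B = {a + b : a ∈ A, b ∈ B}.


A + B = {a + b : a ∈ A, b ∈ B}.
Enumerate all |A|·|B| = 4·2 = 8 pairs (a, b) and collect distinct sums.
a = -7: -7+-2=-9, -7+1=-6
a = -1: -1+-2=-3, -1+1=0
a = 7: 7+-2=5, 7+1=8
a = 10: 10+-2=8, 10+1=11
Collecting distinct sums: A + B = {-9, -6, -3, 0, 5, 8, 11}
|A + B| = 7

A + B = {-9, -6, -3, 0, 5, 8, 11}


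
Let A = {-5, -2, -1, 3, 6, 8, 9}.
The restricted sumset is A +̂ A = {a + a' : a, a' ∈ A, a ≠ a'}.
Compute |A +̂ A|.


Restricted sumset: A +̂ A = {a + a' : a ∈ A, a' ∈ A, a ≠ a'}.
Equivalently, take A + A and drop any sum 2a that is achievable ONLY as a + a for a ∈ A (i.e. sums representable only with equal summands).
Enumerate pairs (a, a') with a < a' (symmetric, so each unordered pair gives one sum; this covers all a ≠ a'):
  -5 + -2 = -7
  -5 + -1 = -6
  -5 + 3 = -2
  -5 + 6 = 1
  -5 + 8 = 3
  -5 + 9 = 4
  -2 + -1 = -3
  -2 + 3 = 1
  -2 + 6 = 4
  -2 + 8 = 6
  -2 + 9 = 7
  -1 + 3 = 2
  -1 + 6 = 5
  -1 + 8 = 7
  -1 + 9 = 8
  3 + 6 = 9
  3 + 8 = 11
  3 + 9 = 12
  6 + 8 = 14
  6 + 9 = 15
  8 + 9 = 17
Collected distinct sums: {-7, -6, -3, -2, 1, 2, 3, 4, 5, 6, 7, 8, 9, 11, 12, 14, 15, 17}
|A +̂ A| = 18
(Reference bound: |A +̂ A| ≥ 2|A| - 3 for |A| ≥ 2, with |A| = 7 giving ≥ 11.)

|A +̂ A| = 18


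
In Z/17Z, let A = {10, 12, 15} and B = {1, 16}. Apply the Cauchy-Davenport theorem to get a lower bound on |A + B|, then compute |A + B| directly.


Cauchy-Davenport: |A + B| ≥ min(p, |A| + |B| - 1) for A, B nonempty in Z/pZ.
|A| = 3, |B| = 2, p = 17.
CD lower bound = min(17, 3 + 2 - 1) = min(17, 4) = 4.
Compute A + B mod 17 directly:
a = 10: 10+1=11, 10+16=9
a = 12: 12+1=13, 12+16=11
a = 15: 15+1=16, 15+16=14
A + B = {9, 11, 13, 14, 16}, so |A + B| = 5.
Verify: 5 ≥ 4? Yes ✓.

CD lower bound = 4, actual |A + B| = 5.


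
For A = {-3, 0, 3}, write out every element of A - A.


A - A = {a - a' : a, a' ∈ A}.
Compute a - a' for each ordered pair (a, a'):
a = -3: -3--3=0, -3-0=-3, -3-3=-6
a = 0: 0--3=3, 0-0=0, 0-3=-3
a = 3: 3--3=6, 3-0=3, 3-3=0
Collecting distinct values (and noting 0 appears from a-a):
A - A = {-6, -3, 0, 3, 6}
|A - A| = 5

A - A = {-6, -3, 0, 3, 6}


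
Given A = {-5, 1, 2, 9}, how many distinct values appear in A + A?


A + A = {a + a' : a, a' ∈ A}; |A| = 4.
General bounds: 2|A| - 1 ≤ |A + A| ≤ |A|(|A|+1)/2, i.e. 7 ≤ |A + A| ≤ 10.
Lower bound 2|A|-1 is attained iff A is an arithmetic progression.
Enumerate sums a + a' for a ≤ a' (symmetric, so this suffices):
a = -5: -5+-5=-10, -5+1=-4, -5+2=-3, -5+9=4
a = 1: 1+1=2, 1+2=3, 1+9=10
a = 2: 2+2=4, 2+9=11
a = 9: 9+9=18
Distinct sums: {-10, -4, -3, 2, 3, 4, 10, 11, 18}
|A + A| = 9

|A + A| = 9


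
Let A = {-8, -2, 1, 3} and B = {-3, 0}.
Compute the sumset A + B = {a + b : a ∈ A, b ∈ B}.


A + B = {a + b : a ∈ A, b ∈ B}.
Enumerate all |A|·|B| = 4·2 = 8 pairs (a, b) and collect distinct sums.
a = -8: -8+-3=-11, -8+0=-8
a = -2: -2+-3=-5, -2+0=-2
a = 1: 1+-3=-2, 1+0=1
a = 3: 3+-3=0, 3+0=3
Collecting distinct sums: A + B = {-11, -8, -5, -2, 0, 1, 3}
|A + B| = 7

A + B = {-11, -8, -5, -2, 0, 1, 3}


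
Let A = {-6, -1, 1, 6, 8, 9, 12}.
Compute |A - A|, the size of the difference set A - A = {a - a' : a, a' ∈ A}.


A - A = {a - a' : a, a' ∈ A}; |A| = 7.
Bounds: 2|A|-1 ≤ |A - A| ≤ |A|² - |A| + 1, i.e. 13 ≤ |A - A| ≤ 43.
Note: 0 ∈ A - A always (from a - a). The set is symmetric: if d ∈ A - A then -d ∈ A - A.
Enumerate nonzero differences d = a - a' with a > a' (then include -d):
Positive differences: {1, 2, 3, 4, 5, 6, 7, 8, 9, 10, 11, 12, 13, 14, 15, 18}
Full difference set: {0} ∪ (positive diffs) ∪ (negative diffs).
|A - A| = 1 + 2·16 = 33 (matches direct enumeration: 33).

|A - A| = 33


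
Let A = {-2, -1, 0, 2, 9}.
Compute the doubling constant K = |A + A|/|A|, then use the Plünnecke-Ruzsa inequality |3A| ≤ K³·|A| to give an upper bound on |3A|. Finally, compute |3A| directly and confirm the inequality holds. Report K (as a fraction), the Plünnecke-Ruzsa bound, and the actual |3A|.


|A| = 5.
Step 1: Compute A + A by enumerating all 25 pairs.
A + A = {-4, -3, -2, -1, 0, 1, 2, 4, 7, 8, 9, 11, 18}, so |A + A| = 13.
Step 2: Doubling constant K = |A + A|/|A| = 13/5 = 13/5 ≈ 2.6000.
Step 3: Plünnecke-Ruzsa gives |3A| ≤ K³·|A| = (2.6000)³ · 5 ≈ 87.8800.
Step 4: Compute 3A = A + A + A directly by enumerating all triples (a,b,c) ∈ A³; |3A| = 24.
Step 5: Check 24 ≤ 87.8800? Yes ✓.

K = 13/5, Plünnecke-Ruzsa bound K³|A| ≈ 87.8800, |3A| = 24, inequality holds.


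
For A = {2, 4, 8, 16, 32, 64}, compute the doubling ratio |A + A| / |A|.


|A| = 6.
Compute A + A by enumerating all 36 pairs.
A + A = {4, 6, 8, 10, 12, 16, 18, 20, 24, 32, 34, 36, 40, 48, 64, 66, 68, 72, 80, 96, 128}, so |A + A| = 21.
K = |A + A| / |A| = 21/6 = 7/2 ≈ 3.5000.
Reference: AP of size 6 gives K = 11/6 ≈ 1.8333; a fully generic set of size 6 gives K ≈ 3.5000.

|A| = 6, |A + A| = 21, K = 21/6 = 7/2.


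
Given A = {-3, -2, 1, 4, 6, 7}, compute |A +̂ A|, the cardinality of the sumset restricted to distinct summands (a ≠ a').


Restricted sumset: A +̂ A = {a + a' : a ∈ A, a' ∈ A, a ≠ a'}.
Equivalently, take A + A and drop any sum 2a that is achievable ONLY as a + a for a ∈ A (i.e. sums representable only with equal summands).
Enumerate pairs (a, a') with a < a' (symmetric, so each unordered pair gives one sum; this covers all a ≠ a'):
  -3 + -2 = -5
  -3 + 1 = -2
  -3 + 4 = 1
  -3 + 6 = 3
  -3 + 7 = 4
  -2 + 1 = -1
  -2 + 4 = 2
  -2 + 6 = 4
  -2 + 7 = 5
  1 + 4 = 5
  1 + 6 = 7
  1 + 7 = 8
  4 + 6 = 10
  4 + 7 = 11
  6 + 7 = 13
Collected distinct sums: {-5, -2, -1, 1, 2, 3, 4, 5, 7, 8, 10, 11, 13}
|A +̂ A| = 13
(Reference bound: |A +̂ A| ≥ 2|A| - 3 for |A| ≥ 2, with |A| = 6 giving ≥ 9.)

|A +̂ A| = 13


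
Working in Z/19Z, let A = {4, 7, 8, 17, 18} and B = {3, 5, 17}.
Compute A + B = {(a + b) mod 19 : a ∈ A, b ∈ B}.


Work in Z/19Z: reduce every sum a + b modulo 19.
Enumerate all 15 pairs:
a = 4: 4+3=7, 4+5=9, 4+17=2
a = 7: 7+3=10, 7+5=12, 7+17=5
a = 8: 8+3=11, 8+5=13, 8+17=6
a = 17: 17+3=1, 17+5=3, 17+17=15
a = 18: 18+3=2, 18+5=4, 18+17=16
Distinct residues collected: {1, 2, 3, 4, 5, 6, 7, 9, 10, 11, 12, 13, 15, 16}
|A + B| = 14 (out of 19 total residues).

A + B = {1, 2, 3, 4, 5, 6, 7, 9, 10, 11, 12, 13, 15, 16}


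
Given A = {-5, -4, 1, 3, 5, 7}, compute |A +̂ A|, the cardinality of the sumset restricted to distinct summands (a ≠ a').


Restricted sumset: A +̂ A = {a + a' : a ∈ A, a' ∈ A, a ≠ a'}.
Equivalently, take A + A and drop any sum 2a that is achievable ONLY as a + a for a ∈ A (i.e. sums representable only with equal summands).
Enumerate pairs (a, a') with a < a' (symmetric, so each unordered pair gives one sum; this covers all a ≠ a'):
  -5 + -4 = -9
  -5 + 1 = -4
  -5 + 3 = -2
  -5 + 5 = 0
  -5 + 7 = 2
  -4 + 1 = -3
  -4 + 3 = -1
  -4 + 5 = 1
  -4 + 7 = 3
  1 + 3 = 4
  1 + 5 = 6
  1 + 7 = 8
  3 + 5 = 8
  3 + 7 = 10
  5 + 7 = 12
Collected distinct sums: {-9, -4, -3, -2, -1, 0, 1, 2, 3, 4, 6, 8, 10, 12}
|A +̂ A| = 14
(Reference bound: |A +̂ A| ≥ 2|A| - 3 for |A| ≥ 2, with |A| = 6 giving ≥ 9.)

|A +̂ A| = 14


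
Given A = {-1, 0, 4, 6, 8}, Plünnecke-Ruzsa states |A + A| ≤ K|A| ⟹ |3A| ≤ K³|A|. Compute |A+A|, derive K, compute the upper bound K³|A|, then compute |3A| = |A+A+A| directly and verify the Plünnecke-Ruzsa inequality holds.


|A| = 5.
Step 1: Compute A + A by enumerating all 25 pairs.
A + A = {-2, -1, 0, 3, 4, 5, 6, 7, 8, 10, 12, 14, 16}, so |A + A| = 13.
Step 2: Doubling constant K = |A + A|/|A| = 13/5 = 13/5 ≈ 2.6000.
Step 3: Plünnecke-Ruzsa gives |3A| ≤ K³·|A| = (2.6000)³ · 5 ≈ 87.8800.
Step 4: Compute 3A = A + A + A directly by enumerating all triples (a,b,c) ∈ A³; |3A| = 23.
Step 5: Check 23 ≤ 87.8800? Yes ✓.

K = 13/5, Plünnecke-Ruzsa bound K³|A| ≈ 87.8800, |3A| = 23, inequality holds.


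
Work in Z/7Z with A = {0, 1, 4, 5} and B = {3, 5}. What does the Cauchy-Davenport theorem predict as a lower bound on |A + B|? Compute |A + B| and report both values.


Cauchy-Davenport: |A + B| ≥ min(p, |A| + |B| - 1) for A, B nonempty in Z/pZ.
|A| = 4, |B| = 2, p = 7.
CD lower bound = min(7, 4 + 2 - 1) = min(7, 5) = 5.
Compute A + B mod 7 directly:
a = 0: 0+3=3, 0+5=5
a = 1: 1+3=4, 1+5=6
a = 4: 4+3=0, 4+5=2
a = 5: 5+3=1, 5+5=3
A + B = {0, 1, 2, 3, 4, 5, 6}, so |A + B| = 7.
Verify: 7 ≥ 5? Yes ✓.

CD lower bound = 5, actual |A + B| = 7.


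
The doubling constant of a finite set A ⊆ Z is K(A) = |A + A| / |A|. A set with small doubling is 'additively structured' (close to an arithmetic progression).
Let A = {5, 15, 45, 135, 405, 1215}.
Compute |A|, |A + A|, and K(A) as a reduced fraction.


|A| = 6.
Compute A + A by enumerating all 36 pairs.
A + A = {10, 20, 30, 50, 60, 90, 140, 150, 180, 270, 410, 420, 450, 540, 810, 1220, 1230, 1260, 1350, 1620, 2430}, so |A + A| = 21.
K = |A + A| / |A| = 21/6 = 7/2 ≈ 3.5000.
Reference: AP of size 6 gives K = 11/6 ≈ 1.8333; a fully generic set of size 6 gives K ≈ 3.5000.

|A| = 6, |A + A| = 21, K = 21/6 = 7/2.


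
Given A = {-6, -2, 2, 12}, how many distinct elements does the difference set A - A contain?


A - A = {a - a' : a, a' ∈ A}; |A| = 4.
Bounds: 2|A|-1 ≤ |A - A| ≤ |A|² - |A| + 1, i.e. 7 ≤ |A - A| ≤ 13.
Note: 0 ∈ A - A always (from a - a). The set is symmetric: if d ∈ A - A then -d ∈ A - A.
Enumerate nonzero differences d = a - a' with a > a' (then include -d):
Positive differences: {4, 8, 10, 14, 18}
Full difference set: {0} ∪ (positive diffs) ∪ (negative diffs).
|A - A| = 1 + 2·5 = 11 (matches direct enumeration: 11).

|A - A| = 11


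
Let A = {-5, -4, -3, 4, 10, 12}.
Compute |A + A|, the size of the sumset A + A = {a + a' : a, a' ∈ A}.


A + A = {a + a' : a, a' ∈ A}; |A| = 6.
General bounds: 2|A| - 1 ≤ |A + A| ≤ |A|(|A|+1)/2, i.e. 11 ≤ |A + A| ≤ 21.
Lower bound 2|A|-1 is attained iff A is an arithmetic progression.
Enumerate sums a + a' for a ≤ a' (symmetric, so this suffices):
a = -5: -5+-5=-10, -5+-4=-9, -5+-3=-8, -5+4=-1, -5+10=5, -5+12=7
a = -4: -4+-4=-8, -4+-3=-7, -4+4=0, -4+10=6, -4+12=8
a = -3: -3+-3=-6, -3+4=1, -3+10=7, -3+12=9
a = 4: 4+4=8, 4+10=14, 4+12=16
a = 10: 10+10=20, 10+12=22
a = 12: 12+12=24
Distinct sums: {-10, -9, -8, -7, -6, -1, 0, 1, 5, 6, 7, 8, 9, 14, 16, 20, 22, 24}
|A + A| = 18

|A + A| = 18


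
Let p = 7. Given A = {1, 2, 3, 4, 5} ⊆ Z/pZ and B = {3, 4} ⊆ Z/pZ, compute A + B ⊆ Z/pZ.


Work in Z/7Z: reduce every sum a + b modulo 7.
Enumerate all 10 pairs:
a = 1: 1+3=4, 1+4=5
a = 2: 2+3=5, 2+4=6
a = 3: 3+3=6, 3+4=0
a = 4: 4+3=0, 4+4=1
a = 5: 5+3=1, 5+4=2
Distinct residues collected: {0, 1, 2, 4, 5, 6}
|A + B| = 6 (out of 7 total residues).

A + B = {0, 1, 2, 4, 5, 6}


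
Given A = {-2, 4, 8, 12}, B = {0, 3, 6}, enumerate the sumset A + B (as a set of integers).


A + B = {a + b : a ∈ A, b ∈ B}.
Enumerate all |A|·|B| = 4·3 = 12 pairs (a, b) and collect distinct sums.
a = -2: -2+0=-2, -2+3=1, -2+6=4
a = 4: 4+0=4, 4+3=7, 4+6=10
a = 8: 8+0=8, 8+3=11, 8+6=14
a = 12: 12+0=12, 12+3=15, 12+6=18
Collecting distinct sums: A + B = {-2, 1, 4, 7, 8, 10, 11, 12, 14, 15, 18}
|A + B| = 11

A + B = {-2, 1, 4, 7, 8, 10, 11, 12, 14, 15, 18}


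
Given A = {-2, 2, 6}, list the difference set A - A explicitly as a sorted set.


A - A = {a - a' : a, a' ∈ A}.
Compute a - a' for each ordered pair (a, a'):
a = -2: -2--2=0, -2-2=-4, -2-6=-8
a = 2: 2--2=4, 2-2=0, 2-6=-4
a = 6: 6--2=8, 6-2=4, 6-6=0
Collecting distinct values (and noting 0 appears from a-a):
A - A = {-8, -4, 0, 4, 8}
|A - A| = 5

A - A = {-8, -4, 0, 4, 8}


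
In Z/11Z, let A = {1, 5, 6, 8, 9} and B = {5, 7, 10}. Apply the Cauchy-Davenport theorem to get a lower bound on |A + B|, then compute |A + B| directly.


Cauchy-Davenport: |A + B| ≥ min(p, |A| + |B| - 1) for A, B nonempty in Z/pZ.
|A| = 5, |B| = 3, p = 11.
CD lower bound = min(11, 5 + 3 - 1) = min(11, 7) = 7.
Compute A + B mod 11 directly:
a = 1: 1+5=6, 1+7=8, 1+10=0
a = 5: 5+5=10, 5+7=1, 5+10=4
a = 6: 6+5=0, 6+7=2, 6+10=5
a = 8: 8+5=2, 8+7=4, 8+10=7
a = 9: 9+5=3, 9+7=5, 9+10=8
A + B = {0, 1, 2, 3, 4, 5, 6, 7, 8, 10}, so |A + B| = 10.
Verify: 10 ≥ 7? Yes ✓.

CD lower bound = 7, actual |A + B| = 10.


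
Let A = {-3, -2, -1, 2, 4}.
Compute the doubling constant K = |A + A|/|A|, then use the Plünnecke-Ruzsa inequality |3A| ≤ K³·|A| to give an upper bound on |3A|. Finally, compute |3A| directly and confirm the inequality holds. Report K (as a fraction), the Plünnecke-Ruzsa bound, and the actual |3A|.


|A| = 5.
Step 1: Compute A + A by enumerating all 25 pairs.
A + A = {-6, -5, -4, -3, -2, -1, 0, 1, 2, 3, 4, 6, 8}, so |A + A| = 13.
Step 2: Doubling constant K = |A + A|/|A| = 13/5 = 13/5 ≈ 2.6000.
Step 3: Plünnecke-Ruzsa gives |3A| ≤ K³·|A| = (2.6000)³ · 5 ≈ 87.8800.
Step 4: Compute 3A = A + A + A directly by enumerating all triples (a,b,c) ∈ A³; |3A| = 20.
Step 5: Check 20 ≤ 87.8800? Yes ✓.

K = 13/5, Plünnecke-Ruzsa bound K³|A| ≈ 87.8800, |3A| = 20, inequality holds.


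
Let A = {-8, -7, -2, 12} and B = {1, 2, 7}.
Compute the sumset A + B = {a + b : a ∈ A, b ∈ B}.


A + B = {a + b : a ∈ A, b ∈ B}.
Enumerate all |A|·|B| = 4·3 = 12 pairs (a, b) and collect distinct sums.
a = -8: -8+1=-7, -8+2=-6, -8+7=-1
a = -7: -7+1=-6, -7+2=-5, -7+7=0
a = -2: -2+1=-1, -2+2=0, -2+7=5
a = 12: 12+1=13, 12+2=14, 12+7=19
Collecting distinct sums: A + B = {-7, -6, -5, -1, 0, 5, 13, 14, 19}
|A + B| = 9

A + B = {-7, -6, -5, -1, 0, 5, 13, 14, 19}


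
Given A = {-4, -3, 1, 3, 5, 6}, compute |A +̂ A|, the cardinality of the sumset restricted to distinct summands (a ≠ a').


Restricted sumset: A +̂ A = {a + a' : a ∈ A, a' ∈ A, a ≠ a'}.
Equivalently, take A + A and drop any sum 2a that is achievable ONLY as a + a for a ∈ A (i.e. sums representable only with equal summands).
Enumerate pairs (a, a') with a < a' (symmetric, so each unordered pair gives one sum; this covers all a ≠ a'):
  -4 + -3 = -7
  -4 + 1 = -3
  -4 + 3 = -1
  -4 + 5 = 1
  -4 + 6 = 2
  -3 + 1 = -2
  -3 + 3 = 0
  -3 + 5 = 2
  -3 + 6 = 3
  1 + 3 = 4
  1 + 5 = 6
  1 + 6 = 7
  3 + 5 = 8
  3 + 6 = 9
  5 + 6 = 11
Collected distinct sums: {-7, -3, -2, -1, 0, 1, 2, 3, 4, 6, 7, 8, 9, 11}
|A +̂ A| = 14
(Reference bound: |A +̂ A| ≥ 2|A| - 3 for |A| ≥ 2, with |A| = 6 giving ≥ 9.)

|A +̂ A| = 14


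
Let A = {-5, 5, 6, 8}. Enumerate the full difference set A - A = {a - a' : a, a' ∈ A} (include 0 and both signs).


A - A = {a - a' : a, a' ∈ A}.
Compute a - a' for each ordered pair (a, a'):
a = -5: -5--5=0, -5-5=-10, -5-6=-11, -5-8=-13
a = 5: 5--5=10, 5-5=0, 5-6=-1, 5-8=-3
a = 6: 6--5=11, 6-5=1, 6-6=0, 6-8=-2
a = 8: 8--5=13, 8-5=3, 8-6=2, 8-8=0
Collecting distinct values (and noting 0 appears from a-a):
A - A = {-13, -11, -10, -3, -2, -1, 0, 1, 2, 3, 10, 11, 13}
|A - A| = 13

A - A = {-13, -11, -10, -3, -2, -1, 0, 1, 2, 3, 10, 11, 13}


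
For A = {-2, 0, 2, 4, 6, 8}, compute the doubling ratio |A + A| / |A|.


|A| = 6.
Compute A + A by enumerating all 36 pairs.
A + A = {-4, -2, 0, 2, 4, 6, 8, 10, 12, 14, 16}, so |A + A| = 11.
K = |A + A| / |A| = 11/6 (already in lowest terms) ≈ 1.8333.
Reference: AP of size 6 gives K = 11/6 ≈ 1.8333; a fully generic set of size 6 gives K ≈ 3.5000.

|A| = 6, |A + A| = 11, K = 11/6.


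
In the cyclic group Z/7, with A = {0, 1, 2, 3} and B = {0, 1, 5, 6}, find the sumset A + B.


Work in Z/7Z: reduce every sum a + b modulo 7.
Enumerate all 16 pairs:
a = 0: 0+0=0, 0+1=1, 0+5=5, 0+6=6
a = 1: 1+0=1, 1+1=2, 1+5=6, 1+6=0
a = 2: 2+0=2, 2+1=3, 2+5=0, 2+6=1
a = 3: 3+0=3, 3+1=4, 3+5=1, 3+6=2
Distinct residues collected: {0, 1, 2, 3, 4, 5, 6}
|A + B| = 7 (out of 7 total residues).

A + B = {0, 1, 2, 3, 4, 5, 6}


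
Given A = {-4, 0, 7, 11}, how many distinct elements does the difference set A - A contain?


A - A = {a - a' : a, a' ∈ A}; |A| = 4.
Bounds: 2|A|-1 ≤ |A - A| ≤ |A|² - |A| + 1, i.e. 7 ≤ |A - A| ≤ 13.
Note: 0 ∈ A - A always (from a - a). The set is symmetric: if d ∈ A - A then -d ∈ A - A.
Enumerate nonzero differences d = a - a' with a > a' (then include -d):
Positive differences: {4, 7, 11, 15}
Full difference set: {0} ∪ (positive diffs) ∪ (negative diffs).
|A - A| = 1 + 2·4 = 9 (matches direct enumeration: 9).

|A - A| = 9


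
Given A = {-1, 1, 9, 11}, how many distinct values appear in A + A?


A + A = {a + a' : a, a' ∈ A}; |A| = 4.
General bounds: 2|A| - 1 ≤ |A + A| ≤ |A|(|A|+1)/2, i.e. 7 ≤ |A + A| ≤ 10.
Lower bound 2|A|-1 is attained iff A is an arithmetic progression.
Enumerate sums a + a' for a ≤ a' (symmetric, so this suffices):
a = -1: -1+-1=-2, -1+1=0, -1+9=8, -1+11=10
a = 1: 1+1=2, 1+9=10, 1+11=12
a = 9: 9+9=18, 9+11=20
a = 11: 11+11=22
Distinct sums: {-2, 0, 2, 8, 10, 12, 18, 20, 22}
|A + A| = 9

|A + A| = 9


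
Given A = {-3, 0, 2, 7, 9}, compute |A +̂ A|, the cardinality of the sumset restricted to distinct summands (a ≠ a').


Restricted sumset: A +̂ A = {a + a' : a ∈ A, a' ∈ A, a ≠ a'}.
Equivalently, take A + A and drop any sum 2a that is achievable ONLY as a + a for a ∈ A (i.e. sums representable only with equal summands).
Enumerate pairs (a, a') with a < a' (symmetric, so each unordered pair gives one sum; this covers all a ≠ a'):
  -3 + 0 = -3
  -3 + 2 = -1
  -3 + 7 = 4
  -3 + 9 = 6
  0 + 2 = 2
  0 + 7 = 7
  0 + 9 = 9
  2 + 7 = 9
  2 + 9 = 11
  7 + 9 = 16
Collected distinct sums: {-3, -1, 2, 4, 6, 7, 9, 11, 16}
|A +̂ A| = 9
(Reference bound: |A +̂ A| ≥ 2|A| - 3 for |A| ≥ 2, with |A| = 5 giving ≥ 7.)

|A +̂ A| = 9
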